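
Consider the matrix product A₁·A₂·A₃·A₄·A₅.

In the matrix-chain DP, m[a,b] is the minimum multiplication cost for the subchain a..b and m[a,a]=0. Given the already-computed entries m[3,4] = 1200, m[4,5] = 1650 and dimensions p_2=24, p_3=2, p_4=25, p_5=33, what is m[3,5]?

3234

m[3,5] = min over k∈[3,4] of m[3,k]+m[k+1,5]+p_{2}·p_k·p_{5}.
k=3: 0 + 1650 + 24·2·33 = 3234; k=4: 1200 + 0 + 24·25·33 = 21000.
Minimum: 3234 at k=3.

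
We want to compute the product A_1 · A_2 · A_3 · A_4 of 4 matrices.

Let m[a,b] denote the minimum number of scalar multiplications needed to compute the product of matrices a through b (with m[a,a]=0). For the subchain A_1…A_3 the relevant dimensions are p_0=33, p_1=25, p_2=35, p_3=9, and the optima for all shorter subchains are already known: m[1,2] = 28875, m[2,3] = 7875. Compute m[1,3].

m[1,3] = min over k∈[1,2] of m[1,k]+m[k+1,3]+p_{0}·p_k·p_{3}.
k=1: 0 + 7875 + 33·25·9 = 15300; k=2: 28875 + 0 + 33·35·9 = 39270.
Minimum: 15300 at k=1.

15300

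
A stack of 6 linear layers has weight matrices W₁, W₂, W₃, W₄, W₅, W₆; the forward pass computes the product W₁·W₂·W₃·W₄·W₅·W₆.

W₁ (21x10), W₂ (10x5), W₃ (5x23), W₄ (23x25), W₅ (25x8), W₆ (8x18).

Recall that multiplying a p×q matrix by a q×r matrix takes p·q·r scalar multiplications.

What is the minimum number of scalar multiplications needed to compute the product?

7535

Adjacent pairs: W₁W₂ = 21·10·5 = 1050; W₂W₃ = 10·5·23 = 1150; W₃W₄ = 5·23·25 = 2875; W₄W₅ = 23·25·8 = 4600; W₅W₆ = 25·8·18 = 3600.
Length 3: W₁..W₃: k=1: 0+1150+21·10·23=5980; k=2: 1050+0+21·5·23=3465 → min 3465 | W₂..W₄: k=2: 0+2875+10·5·25=4125; k=3: 1150+0+10·23·25=6900 → min 4125 | W₃..W₅: k=3: 0+4600+5·23·8=5520; k=4: 2875+0+5·25·8=3875 → min 3875 | W₄..W₆: k=4: 0+3600+23·25·18=13950; k=5: 4600+0+23·8·18=7912 → min 7912.
Length 4: W₁..W₄: k=1: 0+4125+21·10·25=9375; k=2: 1050+2875+21·5·25=6550; k=3: 3465+0+21·23·25=15540 → min 6550 | W₂..W₅: k=2: 0+3875+10·5·8=4275; k=3: 1150+4600+10·23·8=7590; k=4: 4125+0+10·25·8=6125 → min 4275 | W₃..W₆: k=3: 0+7912+5·23·18=9982; k=4: 2875+3600+5·25·18=8725; k=5: 3875+0+5·8·18=4595 → min 4595.
Length 5: W₁..W₅: k=1: 0+4275+21·10·8=5955; k=2: 1050+3875+21·5·8=5765; k=3: 3465+4600+21·23·8=11929; k=4: 6550+0+21·25·8=10750 → min 5765 | W₂..W₆: k=2: 0+4595+10·5·18=5495; k=3: 1150+7912+10·23·18=13202; k=4: 4125+3600+10·25·18=12225; k=5: 4275+0+10·8·18=5715 → min 5495.
Length 6: W₁..W₆: k=1: 0+5495+21·10·18=9275; k=2: 1050+4595+21·5·18=7535; k=3: 3465+7912+21·23·18=20071; k=4: 6550+3600+21·25·18=19600; k=5: 5765+0+21·8·18=8789 → min 7535.
Optimal order: ((W₁·W₂)·(((W₃·W₄)·W₅)·W₆)) with cost 7535.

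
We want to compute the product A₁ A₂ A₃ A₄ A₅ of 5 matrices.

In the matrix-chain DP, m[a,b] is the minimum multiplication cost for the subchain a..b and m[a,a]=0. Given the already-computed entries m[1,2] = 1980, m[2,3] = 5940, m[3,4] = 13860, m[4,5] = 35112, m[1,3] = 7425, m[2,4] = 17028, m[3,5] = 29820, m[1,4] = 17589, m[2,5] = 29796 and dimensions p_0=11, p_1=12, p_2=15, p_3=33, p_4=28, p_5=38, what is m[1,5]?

29293

m[1,5] = min over k∈[1,4] of m[1,k]+m[k+1,5]+p_{0}·p_k·p_{5}.
k=1: 0 + 29796 + 11·12·38 = 34812; k=2: 1980 + 29820 + 11·15·38 = 38070; k=3: 7425 + 35112 + 11·33·38 = 56331; k=4: 17589 + 0 + 11·28·38 = 29293.
Minimum: 29293 at k=4.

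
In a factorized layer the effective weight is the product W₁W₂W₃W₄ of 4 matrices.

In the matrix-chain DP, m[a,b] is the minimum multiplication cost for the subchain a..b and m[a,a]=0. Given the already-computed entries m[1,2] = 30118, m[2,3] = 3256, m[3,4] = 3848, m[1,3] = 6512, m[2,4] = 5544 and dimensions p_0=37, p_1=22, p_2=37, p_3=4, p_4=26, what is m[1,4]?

10360

m[1,4] = min over k∈[1,3] of m[1,k]+m[k+1,4]+p_{0}·p_k·p_{4}.
k=1: 0 + 5544 + 37·22·26 = 26708; k=2: 30118 + 3848 + 37·37·26 = 69560; k=3: 6512 + 0 + 37·4·26 = 10360.
Minimum: 10360 at k=3.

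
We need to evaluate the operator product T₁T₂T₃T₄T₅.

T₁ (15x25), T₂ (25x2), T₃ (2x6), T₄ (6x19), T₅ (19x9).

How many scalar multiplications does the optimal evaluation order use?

1590

Adjacent pairs: T₁T₂ = 15·25·2 = 750; T₂T₃ = 25·2·6 = 300; T₃T₄ = 2·6·19 = 228; T₄T₅ = 6·19·9 = 1026.
Length 3: T₁..T₃: k=1: 0+300+15·25·6=2550; k=2: 750+0+15·2·6=930 → min 930 | T₂..T₄: k=2: 0+228+25·2·19=1178; k=3: 300+0+25·6·19=3150 → min 1178 | T₃..T₅: k=3: 0+1026+2·6·9=1134; k=4: 228+0+2·19·9=570 → min 570.
Length 4: T₁..T₄: k=1: 0+1178+15·25·19=8303; k=2: 750+228+15·2·19=1548; k=3: 930+0+15·6·19=2640 → min 1548 | T₂..T₅: k=2: 0+570+25·2·9=1020; k=3: 300+1026+25·6·9=2676; k=4: 1178+0+25·19·9=5453 → min 1020.
Length 5: T₁..T₅: k=1: 0+1020+15·25·9=4395; k=2: 750+570+15·2·9=1590; k=3: 930+1026+15·6·9=2766; k=4: 1548+0+15·19·9=4113 → min 1590.
Optimal order: ((T₁T₂)((T₃T₄)T₅)) with cost 1590.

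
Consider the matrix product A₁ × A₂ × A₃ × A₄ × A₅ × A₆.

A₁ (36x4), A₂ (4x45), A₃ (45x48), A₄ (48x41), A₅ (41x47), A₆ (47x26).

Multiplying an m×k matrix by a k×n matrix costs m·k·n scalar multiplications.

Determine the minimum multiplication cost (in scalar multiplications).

32852

Adjacent pairs: A₁A₂ = 36·4·45 = 6480; A₂A₃ = 4·45·48 = 8640; A₃A₄ = 45·48·41 = 88560; A₄A₅ = 48·41·47 = 92496; A₅A₆ = 41·47·26 = 50102.
Length 3: A₁..A₃: k=1: 0+8640+36·4·48=15552; k=2: 6480+0+36·45·48=84240 → min 15552 | A₂..A₄: k=2: 0+88560+4·45·41=95940; k=3: 8640+0+4·48·41=16512 → min 16512 | A₃..A₅: k=3: 0+92496+45·48·47=194016; k=4: 88560+0+45·41·47=175275 → min 175275 | A₄..A₆: k=4: 0+50102+48·41·26=101270; k=5: 92496+0+48·47·26=151152 → min 101270.
Length 4: A₁..A₄: k=1: 0+16512+36·4·41=22416; k=2: 6480+88560+36·45·41=161460; k=3: 15552+0+36·48·41=86400 → min 22416 | A₂..A₅: k=2: 0+175275+4·45·47=183735; k=3: 8640+92496+4·48·47=110160; k=4: 16512+0+4·41·47=24220 → min 24220 | A₃..A₆: k=3: 0+101270+45·48·26=157430; k=4: 88560+50102+45·41·26=186632; k=5: 175275+0+45·47·26=230265 → min 157430.
Length 5: A₁..A₅: k=1: 0+24220+36·4·47=30988; k=2: 6480+175275+36·45·47=257895; k=3: 15552+92496+36·48·47=189264; k=4: 22416+0+36·41·47=91788 → min 30988 | A₂..A₆: k=2: 0+157430+4·45·26=162110; k=3: 8640+101270+4·48·26=114902; k=4: 16512+50102+4·41·26=70878; k=5: 24220+0+4·47·26=29108 → min 29108.
Length 6: A₁..A₆: k=1: 0+29108+36·4·26=32852; k=2: 6480+157430+36·45·26=206030; k=3: 15552+101270+36·48·26=161750; k=4: 22416+50102+36·41·26=110894; k=5: 30988+0+36·47·26=74980 → min 32852.
Optimal order: (A₁ × ((((A₂ × A₃) × A₄) × A₅) × A₆)) with cost 32852.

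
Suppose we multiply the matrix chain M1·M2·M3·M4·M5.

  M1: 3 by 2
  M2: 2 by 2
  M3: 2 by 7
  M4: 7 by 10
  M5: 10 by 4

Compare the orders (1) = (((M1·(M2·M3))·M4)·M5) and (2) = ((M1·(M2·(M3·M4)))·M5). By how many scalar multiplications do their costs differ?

40

Order (1) = (((M1·(M2·M3))·M4)·M5): (M2·M3): 2×2 by 2×7 → 2×7, cost 2·2·7 = 28; (M1·(M2·M3)): 3×2 by 2×7 → 3×7, cost 3·2·7 = 42; cumulative 70; ((M1·(M2·M3))·M4): 3×7 by 7×10 → 3×10, cost 3·7·10 = 210; cumulative 280; (((M1·(M2·M3))·M4)·M5): 3×10 by 10×4 → 3×4, cost 3·10·4 = 120; cumulative 400. Total 400.
Order (2) = ((M1·(M2·(M3·M4)))·M5): (M3·M4): 2×7 by 7×10 → 2×10, cost 2·7·10 = 140; (M2·(M3·M4)): 2×2 by 2×10 → 2×10, cost 2·2·10 = 40; cumulative 180; (M1·(M2·(M3·M4))): 3×2 by 2×10 → 3×10, cost 3·2·10 = 60; cumulative 240; ((M1·(M2·(M3·M4)))·M5): 3×10 by 10×4 → 3×4, cost 3·10·4 = 120; cumulative 360. Total 360.
Difference: |400 − 360| = 40.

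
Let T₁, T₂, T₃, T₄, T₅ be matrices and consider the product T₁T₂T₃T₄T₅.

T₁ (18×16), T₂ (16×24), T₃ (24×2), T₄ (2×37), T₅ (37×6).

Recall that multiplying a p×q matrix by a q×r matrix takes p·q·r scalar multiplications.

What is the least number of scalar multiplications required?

Adjacent pairs: T₁T₂ = 18·16·24 = 6912; T₂T₃ = 16·24·2 = 768; T₃T₄ = 24·2·37 = 1776; T₄T₅ = 2·37·6 = 444.
Length 3: T₁..T₃: k=1: 0+768+18·16·2=1344; k=2: 6912+0+18·24·2=7776 → min 1344 | T₂..T₄: k=2: 0+1776+16·24·37=15984; k=3: 768+0+16·2·37=1952 → min 1952 | T₃..T₅: k=3: 0+444+24·2·6=732; k=4: 1776+0+24·37·6=7104 → min 732.
Length 4: T₁..T₄: k=1: 0+1952+18·16·37=12608; k=2: 6912+1776+18·24·37=24672; k=3: 1344+0+18·2·37=2676 → min 2676 | T₂..T₅: k=2: 0+732+16·24·6=3036; k=3: 768+444+16·2·6=1404; k=4: 1952+0+16·37·6=5504 → min 1404.
Length 5: T₁..T₅: k=1: 0+1404+18·16·6=3132; k=2: 6912+732+18·24·6=10236; k=3: 1344+444+18·2·6=2004; k=4: 2676+0+18·37·6=6672 → min 2004.
Optimal order: ((T₁(T₂T₃))(T₄T₅)) with cost 2004.

2004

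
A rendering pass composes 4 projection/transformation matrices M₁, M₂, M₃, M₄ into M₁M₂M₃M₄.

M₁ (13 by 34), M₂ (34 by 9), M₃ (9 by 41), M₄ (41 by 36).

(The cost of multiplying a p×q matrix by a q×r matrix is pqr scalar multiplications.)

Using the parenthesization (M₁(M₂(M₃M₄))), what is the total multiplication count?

(M₃M₄): 9×41 by 41×36 → 9×36, cost 9·41·36 = 13284
(M₂(M₃M₄)): 34×9 by 9×36 → 34×36, cost 34·9·36 = 11016; cumulative 24300
(M₁(M₂(M₃M₄))): 13×34 by 34×36 → 13×36, cost 13·34·36 = 15912; cumulative 40212
Total: 40212 scalar multiplications.

40212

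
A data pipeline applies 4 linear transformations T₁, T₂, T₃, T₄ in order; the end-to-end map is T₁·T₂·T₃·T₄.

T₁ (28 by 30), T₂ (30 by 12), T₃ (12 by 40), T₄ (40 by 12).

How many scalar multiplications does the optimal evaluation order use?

Adjacent pairs: T₁T₂ = 28·30·12 = 10080; T₂T₃ = 30·12·40 = 14400; T₃T₄ = 12·40·12 = 5760.
Length 3: T₁..T₃: k=1: 0+14400+28·30·40=48000; k=2: 10080+0+28·12·40=23520 → min 23520 | T₂..T₄: k=2: 0+5760+30·12·12=10080; k=3: 14400+0+30·40·12=28800 → min 10080.
Length 4: T₁..T₄: k=1: 0+10080+28·30·12=20160; k=2: 10080+5760+28·12·12=19872; k=3: 23520+0+28·40·12=36960 → min 19872.
Optimal order: ((T₁·T₂)·(T₃·T₄)) with cost 19872.

19872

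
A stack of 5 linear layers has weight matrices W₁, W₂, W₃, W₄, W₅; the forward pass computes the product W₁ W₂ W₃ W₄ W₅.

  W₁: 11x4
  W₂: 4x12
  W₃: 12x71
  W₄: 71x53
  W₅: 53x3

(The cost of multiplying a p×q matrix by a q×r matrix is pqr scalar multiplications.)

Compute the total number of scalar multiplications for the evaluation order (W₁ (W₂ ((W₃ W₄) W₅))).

47340

(W₃ W₄): 12×71 by 71×53 → 12×53, cost 12·71·53 = 45156
((W₃ W₄) W₅): 12×53 by 53×3 → 12×3, cost 12·53·3 = 1908; cumulative 47064
(W₂ ((W₃ W₄) W₅)): 4×12 by 12×3 → 4×3, cost 4·12·3 = 144; cumulative 47208
(W₁ (W₂ ((W₃ W₄) W₅))): 11×4 by 4×3 → 11×3, cost 11·4·3 = 132; cumulative 47340
Total: 47340 scalar multiplications.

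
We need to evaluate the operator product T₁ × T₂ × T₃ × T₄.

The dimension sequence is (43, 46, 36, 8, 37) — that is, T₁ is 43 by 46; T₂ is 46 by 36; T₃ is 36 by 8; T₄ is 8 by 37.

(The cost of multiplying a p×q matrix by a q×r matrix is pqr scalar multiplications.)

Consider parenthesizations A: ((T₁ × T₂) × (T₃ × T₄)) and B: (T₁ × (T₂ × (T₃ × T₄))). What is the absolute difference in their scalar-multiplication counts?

5974

Order A = ((T₁ × T₂) × (T₃ × T₄)): (T₁ × T₂): 43×46 by 46×36 → 43×36, cost 43·46·36 = 71208; (T₃ × T₄): 36×8 by 8×37 → 36×37, cost 36·8·37 = 10656; ((T₁ × T₂) × (T₃ × T₄)): 43×36 by 36×37 → 43×37, cost 43·36·37 = 57276; cumulative 139140. Total 139140.
Order B = (T₁ × (T₂ × (T₃ × T₄))): (T₃ × T₄): 36×8 by 8×37 → 36×37, cost 36·8·37 = 10656; (T₂ × (T₃ × T₄)): 46×36 by 36×37 → 46×37, cost 46·36·37 = 61272; cumulative 71928; (T₁ × (T₂ × (T₃ × T₄))): 43×46 by 46×37 → 43×37, cost 43·46·37 = 73186; cumulative 145114. Total 145114.
Difference: |139140 − 145114| = 5974.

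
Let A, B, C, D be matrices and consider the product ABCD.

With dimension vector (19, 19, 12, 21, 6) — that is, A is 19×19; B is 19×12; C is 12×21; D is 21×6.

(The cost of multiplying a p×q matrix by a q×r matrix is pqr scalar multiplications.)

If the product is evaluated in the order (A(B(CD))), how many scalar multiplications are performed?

(CD): 12×21 by 21×6 → 12×6, cost 12·21·6 = 1512
(B(CD)): 19×12 by 12×6 → 19×6, cost 19·12·6 = 1368; cumulative 2880
(A(B(CD))): 19×19 by 19×6 → 19×6, cost 19·19·6 = 2166; cumulative 5046
Total: 5046 scalar multiplications.

5046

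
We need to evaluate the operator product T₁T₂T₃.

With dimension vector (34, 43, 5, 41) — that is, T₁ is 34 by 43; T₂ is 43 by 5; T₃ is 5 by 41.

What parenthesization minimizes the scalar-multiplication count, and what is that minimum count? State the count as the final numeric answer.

(T₁(T₂T₃)): cost 68757.
((T₁T₂)T₃): cost 14280.
Optimal: ((T₁T₂)T₃) with cost 14280.

14280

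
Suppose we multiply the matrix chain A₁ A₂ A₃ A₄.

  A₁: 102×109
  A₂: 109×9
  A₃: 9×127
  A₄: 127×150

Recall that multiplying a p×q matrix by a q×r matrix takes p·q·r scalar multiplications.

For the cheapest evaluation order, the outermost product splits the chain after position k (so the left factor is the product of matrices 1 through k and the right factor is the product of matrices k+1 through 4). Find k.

Adjacent pairs: A₁A₂ = 102·109·9 = 100062; A₂A₃ = 109·9·127 = 124587; A₃A₄ = 9·127·150 = 171450.
Length 3: A₁..A₃: k=1: 0+124587+102·109·127=1536573; k=2: 100062+0+102·9·127=216648 → min 216648 | A₂..A₄: k=2: 0+171450+109·9·150=318600; k=3: 124587+0+109·127·150=2201037 → min 318600.
Top-level splits: k=1: (A₁..A₁)·(A₂..A₄) → 0+318600+102·109·150 = 1986300; k=2: (A₁..A₂)·(A₃..A₄) → 100062+171450+102·9·150 = 409212; k=3: (A₁..A₃)·(A₄..A₄) → 216648+0+102·127·150 = 2159748.
Best split is after A₂, i.e. k = 2.

2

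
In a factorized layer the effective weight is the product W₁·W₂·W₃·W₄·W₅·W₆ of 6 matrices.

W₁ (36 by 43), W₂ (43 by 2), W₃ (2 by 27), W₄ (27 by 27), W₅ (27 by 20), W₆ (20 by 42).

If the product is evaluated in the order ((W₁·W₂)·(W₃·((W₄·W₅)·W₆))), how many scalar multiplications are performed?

(W₁·W₂): 36×43 by 43×2 → 36×2, cost 36·43·2 = 3096
(W₄·W₅): 27×27 by 27×20 → 27×20, cost 27·27·20 = 14580
((W₄·W₅)·W₆): 27×20 by 20×42 → 27×42, cost 27·20·42 = 22680; cumulative 37260
(W₃·((W₄·W₅)·W₆)): 2×27 by 27×42 → 2×42, cost 2·27·42 = 2268; cumulative 39528
((W₁·W₂)·(W₃·((W₄·W₅)·W₆))): 36×2 by 2×42 → 36×42, cost 36·2·42 = 3024; cumulative 45648
Total: 45648 scalar multiplications.

45648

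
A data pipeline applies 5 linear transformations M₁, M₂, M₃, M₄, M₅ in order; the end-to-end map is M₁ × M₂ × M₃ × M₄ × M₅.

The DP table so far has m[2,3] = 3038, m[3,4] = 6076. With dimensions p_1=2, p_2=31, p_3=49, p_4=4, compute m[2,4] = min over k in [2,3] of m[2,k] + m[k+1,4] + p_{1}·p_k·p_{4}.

3430

m[2,4] = min over k∈[2,3] of m[2,k]+m[k+1,4]+p_{1}·p_k·p_{4}.
k=2: 0 + 6076 + 2·31·4 = 6324; k=3: 3038 + 0 + 2·49·4 = 3430.
Minimum: 3430 at k=3.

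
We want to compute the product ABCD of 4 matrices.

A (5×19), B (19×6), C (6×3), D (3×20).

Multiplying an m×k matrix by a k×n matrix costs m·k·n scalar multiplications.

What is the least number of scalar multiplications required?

927

Adjacent pairs: AB = 5·19·6 = 570; BC = 19·6·3 = 342; CD = 6·3·20 = 360.
Length 3: A..C: k=1: 0+342+5·19·3=627; k=2: 570+0+5·6·3=660 → min 627 | B..D: k=2: 0+360+19·6·20=2640; k=3: 342+0+19·3·20=1482 → min 1482.
Length 4: A..D: k=1: 0+1482+5·19·20=3382; k=2: 570+360+5·6·20=1530; k=3: 627+0+5·3·20=927 → min 927.
Optimal order: ((A(BC))D) with cost 927.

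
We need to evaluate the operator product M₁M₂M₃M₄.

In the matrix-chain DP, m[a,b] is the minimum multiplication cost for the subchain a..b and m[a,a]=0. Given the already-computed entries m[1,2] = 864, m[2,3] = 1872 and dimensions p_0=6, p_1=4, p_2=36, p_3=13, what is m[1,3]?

2184

m[1,3] = min over k∈[1,2] of m[1,k]+m[k+1,3]+p_{0}·p_k·p_{3}.
k=1: 0 + 1872 + 6·4·13 = 2184; k=2: 864 + 0 + 6·36·13 = 3672.
Minimum: 2184 at k=1.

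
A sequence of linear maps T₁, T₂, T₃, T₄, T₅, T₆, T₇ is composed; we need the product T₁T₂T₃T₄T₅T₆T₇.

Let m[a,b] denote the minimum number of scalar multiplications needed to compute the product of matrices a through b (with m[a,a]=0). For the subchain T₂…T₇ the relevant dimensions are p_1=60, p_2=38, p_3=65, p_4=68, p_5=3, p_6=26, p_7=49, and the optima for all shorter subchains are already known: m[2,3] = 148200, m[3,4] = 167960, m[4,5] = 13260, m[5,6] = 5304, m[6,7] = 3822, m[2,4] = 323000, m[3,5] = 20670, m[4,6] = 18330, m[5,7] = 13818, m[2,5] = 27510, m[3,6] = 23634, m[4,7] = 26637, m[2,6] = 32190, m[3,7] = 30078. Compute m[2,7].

m[2,7] = min over k∈[2,6] of m[2,k]+m[k+1,7]+p_{1}·p_k·p_{7}.
k=2: 0 + 30078 + 60·38·49 = 141798; k=3: 148200 + 26637 + 60·65·49 = 365937; k=4: 323000 + 13818 + 60·68·49 = 536738; k=5: 27510 + 3822 + 60·3·49 = 40152; k=6: 32190 + 0 + 60·26·49 = 108630.
Minimum: 40152 at k=5.

40152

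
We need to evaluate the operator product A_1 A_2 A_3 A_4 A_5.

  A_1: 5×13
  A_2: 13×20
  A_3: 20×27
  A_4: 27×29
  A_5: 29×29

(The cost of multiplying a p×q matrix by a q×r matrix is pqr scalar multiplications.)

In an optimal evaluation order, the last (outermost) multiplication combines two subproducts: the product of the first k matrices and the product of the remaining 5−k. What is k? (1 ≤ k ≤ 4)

Adjacent pairs: A_1A_2 = 5·13·20 = 1300; A_2A_3 = 13·20·27 = 7020; A_3A_4 = 20·27·29 = 15660; A_4A_5 = 27·29·29 = 22707.
Length 3: A_1..A_3: k=1: 0+7020+5·13·27=8775; k=2: 1300+0+5·20·27=4000 → min 4000 | A_2..A_4: k=2: 0+15660+13·20·29=23200; k=3: 7020+0+13·27·29=17199 → min 17199 | A_3..A_5: k=3: 0+22707+20·27·29=38367; k=4: 15660+0+20·29·29=32480 → min 32480.
Length 4: A_1..A_4: k=1: 0+17199+5·13·29=19084; k=2: 1300+15660+5·20·29=19860; k=3: 4000+0+5·27·29=7915 → min 7915 | A_2..A_5: k=2: 0+32480+13·20·29=40020; k=3: 7020+22707+13·27·29=39906; k=4: 17199+0+13·29·29=28132 → min 28132.
Top-level splits: k=1: (A_1..A_1)·(A_2..A_5) → 0+28132+5·13·29 = 30017; k=2: (A_1..A_2)·(A_3..A_5) → 1300+32480+5·20·29 = 36680; k=3: (A_1..A_3)·(A_4..A_5) → 4000+22707+5·27·29 = 30622; k=4: (A_1..A_4)·(A_5..A_5) → 7915+0+5·29·29 = 12120.
Best split is after A_4, i.e. k = 4.

4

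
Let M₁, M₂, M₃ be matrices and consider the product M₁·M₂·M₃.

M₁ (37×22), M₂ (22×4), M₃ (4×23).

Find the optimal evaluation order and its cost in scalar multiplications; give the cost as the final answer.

6660

(M₁·(M₂·M₃)): cost 20746.
((M₁·M₂)·M₃): cost 6660.
Optimal: ((M₁·M₂)·M₃) with cost 6660.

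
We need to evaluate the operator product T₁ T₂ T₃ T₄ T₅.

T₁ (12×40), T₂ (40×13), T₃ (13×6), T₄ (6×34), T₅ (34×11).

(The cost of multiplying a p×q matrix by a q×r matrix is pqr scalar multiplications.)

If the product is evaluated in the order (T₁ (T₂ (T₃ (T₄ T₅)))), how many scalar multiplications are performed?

(T₄ T₅): 6×34 by 34×11 → 6×11, cost 6·34·11 = 2244
(T₃ (T₄ T₅)): 13×6 by 6×11 → 13×11, cost 13·6·11 = 858; cumulative 3102
(T₂ (T₃ (T₄ T₅))): 40×13 by 13×11 → 40×11, cost 40·13·11 = 5720; cumulative 8822
(T₁ (T₂ (T₃ (T₄ T₅)))): 12×40 by 40×11 → 12×11, cost 12·40·11 = 5280; cumulative 14102
Total: 14102 scalar multiplications.

14102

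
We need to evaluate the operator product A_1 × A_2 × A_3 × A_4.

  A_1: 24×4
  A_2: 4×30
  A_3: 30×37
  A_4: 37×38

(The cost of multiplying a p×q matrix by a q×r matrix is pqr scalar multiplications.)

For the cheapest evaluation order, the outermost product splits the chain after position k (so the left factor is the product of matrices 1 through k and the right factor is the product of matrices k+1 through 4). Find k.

Adjacent pairs: A_1A_2 = 24·4·30 = 2880; A_2A_3 = 4·30·37 = 4440; A_3A_4 = 30·37·38 = 42180.
Length 3: A_1..A_3: k=1: 0+4440+24·4·37=7992; k=2: 2880+0+24·30·37=29520 → min 7992 | A_2..A_4: k=2: 0+42180+4·30·38=46740; k=3: 4440+0+4·37·38=10064 → min 10064.
Top-level splits: k=1: (A_1..A_1)·(A_2..A_4) → 0+10064+24·4·38 = 13712; k=2: (A_1..A_2)·(A_3..A_4) → 2880+42180+24·30·38 = 72420; k=3: (A_1..A_3)·(A_4..A_4) → 7992+0+24·37·38 = 41736.
Best split is after A_1, i.e. k = 1.

1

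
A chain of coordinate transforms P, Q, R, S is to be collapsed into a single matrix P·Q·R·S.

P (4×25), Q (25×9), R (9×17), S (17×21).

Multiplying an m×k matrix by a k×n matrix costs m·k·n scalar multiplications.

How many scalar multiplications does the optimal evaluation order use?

Adjacent pairs: PQ = 4·25·9 = 900; QR = 25·9·17 = 3825; RS = 9·17·21 = 3213.
Length 3: P..R: k=1: 0+3825+4·25·17=5525; k=2: 900+0+4·9·17=1512 → min 1512 | Q..S: k=2: 0+3213+25·9·21=7938; k=3: 3825+0+25·17·21=12750 → min 7938.
Length 4: P..S: k=1: 0+7938+4·25·21=10038; k=2: 900+3213+4·9·21=4869; k=3: 1512+0+4·17·21=2940 → min 2940.
Optimal order: (((P·Q)·R)·S) with cost 2940.

2940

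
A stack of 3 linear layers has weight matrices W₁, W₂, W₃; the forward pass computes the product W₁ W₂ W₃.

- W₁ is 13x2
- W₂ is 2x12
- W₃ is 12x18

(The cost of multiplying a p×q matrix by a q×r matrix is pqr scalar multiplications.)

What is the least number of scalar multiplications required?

900

Order (W₁ (W₂ W₃)): (W₂ W₃): 2×12 by 12×18 → 2×18, cost 2·12·18 = 432; (W₁ (W₂ W₃)): 13×2 by 2×18 → 13×18, cost 13·2·18 = 468; cumulative 900. Total 900.
Order ((W₁ W₂) W₃): (W₁ W₂): 13×2 by 2×12 → 13×12, cost 13·2·12 = 312; ((W₁ W₂) W₃): 13×12 by 12×18 → 13×18, cost 13·12·18 = 2808; cumulative 3120. Total 3120.
Minimum: 900.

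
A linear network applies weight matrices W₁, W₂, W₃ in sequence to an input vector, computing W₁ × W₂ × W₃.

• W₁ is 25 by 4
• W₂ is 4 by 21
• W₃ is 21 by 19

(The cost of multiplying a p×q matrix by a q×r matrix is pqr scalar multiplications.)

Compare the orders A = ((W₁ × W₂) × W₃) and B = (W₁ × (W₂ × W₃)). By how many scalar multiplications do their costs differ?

8579

Order A = ((W₁ × W₂) × W₃): (W₁ × W₂): 25×4 by 4×21 → 25×21, cost 25·4·21 = 2100; ((W₁ × W₂) × W₃): 25×21 by 21×19 → 25×19, cost 25·21·19 = 9975; cumulative 12075. Total 12075.
Order B = (W₁ × (W₂ × W₃)): (W₂ × W₃): 4×21 by 21×19 → 4×19, cost 4·21·19 = 1596; (W₁ × (W₂ × W₃)): 25×4 by 4×19 → 25×19, cost 25·4·19 = 1900; cumulative 3496. Total 3496.
Difference: |12075 − 3496| = 8579.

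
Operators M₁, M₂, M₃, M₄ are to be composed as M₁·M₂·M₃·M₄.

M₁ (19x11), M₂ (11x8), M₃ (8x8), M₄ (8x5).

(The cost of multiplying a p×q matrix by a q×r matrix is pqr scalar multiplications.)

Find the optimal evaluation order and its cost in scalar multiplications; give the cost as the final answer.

1805

Adjacent pairs: M₁M₂ = 19·11·8 = 1672; M₂M₃ = 11·8·8 = 704; M₃M₄ = 8·8·5 = 320.
Length 3: M₁..M₃: k=1: 0+704+19·11·8=2376; k=2: 1672+0+19·8·8=2888 → min 2376 | M₂..M₄: k=2: 0+320+11·8·5=760; k=3: 704+0+11·8·5=1144 → min 760.
Length 4: M₁..M₄: k=1: 0+760+19·11·5=1805; k=2: 1672+320+19·8·5=2752; k=3: 2376+0+19·8·5=3136 → min 1805.
Optimal parenthesization: (M₁·(M₂·(M₃·M₄))) with cost 1805.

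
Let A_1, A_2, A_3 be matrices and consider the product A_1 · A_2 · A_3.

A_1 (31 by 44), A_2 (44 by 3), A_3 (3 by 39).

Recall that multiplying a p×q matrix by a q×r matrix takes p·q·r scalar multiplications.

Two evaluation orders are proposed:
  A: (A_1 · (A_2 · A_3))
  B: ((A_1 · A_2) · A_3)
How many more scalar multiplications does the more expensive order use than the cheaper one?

Order A = (A_1 · (A_2 · A_3)): (A_2 · A_3): 44×3 by 3×39 → 44×39, cost 44·3·39 = 5148; (A_1 · (A_2 · A_3)): 31×44 by 44×39 → 31×39, cost 31·44·39 = 53196; cumulative 58344. Total 58344.
Order B = ((A_1 · A_2) · A_3): (A_1 · A_2): 31×44 by 44×3 → 31×3, cost 31·44·3 = 4092; ((A_1 · A_2) · A_3): 31×3 by 3×39 → 31×39, cost 31·3·39 = 3627; cumulative 7719. Total 7719.
Difference: |58344 − 7719| = 50625.

50625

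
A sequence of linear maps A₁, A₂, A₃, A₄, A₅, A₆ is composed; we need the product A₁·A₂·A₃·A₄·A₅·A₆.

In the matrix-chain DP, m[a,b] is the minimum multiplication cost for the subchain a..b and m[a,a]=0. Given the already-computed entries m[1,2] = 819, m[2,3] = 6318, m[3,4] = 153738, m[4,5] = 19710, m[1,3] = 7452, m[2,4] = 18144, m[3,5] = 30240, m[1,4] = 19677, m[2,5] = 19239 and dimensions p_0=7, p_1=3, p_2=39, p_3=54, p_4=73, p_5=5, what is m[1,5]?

m[1,5] = min over k∈[1,4] of m[1,k]+m[k+1,5]+p_{0}·p_k·p_{5}.
k=1: 0 + 19239 + 7·3·5 = 19344; k=2: 819 + 30240 + 7·39·5 = 32424; k=3: 7452 + 19710 + 7·54·5 = 29052; k=4: 19677 + 0 + 7·73·5 = 22232.
Minimum: 19344 at k=1.

19344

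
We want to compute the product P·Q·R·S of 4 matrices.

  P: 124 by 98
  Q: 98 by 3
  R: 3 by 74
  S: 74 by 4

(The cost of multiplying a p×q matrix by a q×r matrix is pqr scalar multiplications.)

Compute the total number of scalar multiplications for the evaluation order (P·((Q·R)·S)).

99372

(Q·R): 98×3 by 3×74 → 98×74, cost 98·3·74 = 21756
((Q·R)·S): 98×74 by 74×4 → 98×4, cost 98·74·4 = 29008; cumulative 50764
(P·((Q·R)·S)): 124×98 by 98×4 → 124×4, cost 124·98·4 = 48608; cumulative 99372
Total: 99372 scalar multiplications.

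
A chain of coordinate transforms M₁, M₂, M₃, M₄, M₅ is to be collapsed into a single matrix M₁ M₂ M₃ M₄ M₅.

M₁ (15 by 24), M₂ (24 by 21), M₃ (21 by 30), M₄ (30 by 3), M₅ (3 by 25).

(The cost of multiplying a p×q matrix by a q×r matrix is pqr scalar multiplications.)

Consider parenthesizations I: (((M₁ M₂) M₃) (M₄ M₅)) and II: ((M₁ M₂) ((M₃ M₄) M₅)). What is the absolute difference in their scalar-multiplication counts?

Order I = (((M₁ M₂) M₃) (M₄ M₅)): (M₁ M₂): 15×24 by 24×21 → 15×21, cost 15·24·21 = 7560; ((M₁ M₂) M₃): 15×21 by 21×30 → 15×30, cost 15·21·30 = 9450; cumulative 17010; (M₄ M₅): 30×3 by 3×25 → 30×25, cost 30·3·25 = 2250; (((M₁ M₂) M₃) (M₄ M₅)): 15×30 by 30×25 → 15×25, cost 15·30·25 = 11250; cumulative 30510. Total 30510.
Order II = ((M₁ M₂) ((M₃ M₄) M₅)): (M₁ M₂): 15×24 by 24×21 → 15×21, cost 15·24·21 = 7560; (M₃ M₄): 21×30 by 30×3 → 21×3, cost 21·30·3 = 1890; ((M₃ M₄) M₅): 21×3 by 3×25 → 21×25, cost 21·3·25 = 1575; cumulative 3465; ((M₁ M₂) ((M₃ M₄) M₅)): 15×21 by 21×25 → 15×25, cost 15·21·25 = 7875; cumulative 18900. Total 18900.
Difference: |30510 − 18900| = 11610.

11610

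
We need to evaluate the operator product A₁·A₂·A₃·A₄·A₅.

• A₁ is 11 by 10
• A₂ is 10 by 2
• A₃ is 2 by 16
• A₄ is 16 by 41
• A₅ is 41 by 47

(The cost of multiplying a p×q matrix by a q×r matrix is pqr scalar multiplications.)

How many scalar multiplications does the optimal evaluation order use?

Adjacent pairs: A₁A₂ = 11·10·2 = 220; A₂A₃ = 10·2·16 = 320; A₃A₄ = 2·16·41 = 1312; A₄A₅ = 16·41·47 = 30832.
Length 3: A₁..A₃: k=1: 0+320+11·10·16=2080; k=2: 220+0+11·2·16=572 → min 572 | A₂..A₄: k=2: 0+1312+10·2·41=2132; k=3: 320+0+10·16·41=6880 → min 2132 | A₃..A₅: k=3: 0+30832+2·16·47=32336; k=4: 1312+0+2·41·47=5166 → min 5166.
Length 4: A₁..A₄: k=1: 0+2132+11·10·41=6642; k=2: 220+1312+11·2·41=2434; k=3: 572+0+11·16·41=7788 → min 2434 | A₂..A₅: k=2: 0+5166+10·2·47=6106; k=3: 320+30832+10·16·47=38672; k=4: 2132+0+10·41·47=21402 → min 6106.
Length 5: A₁..A₅: k=1: 0+6106+11·10·47=11276; k=2: 220+5166+11·2·47=6420; k=3: 572+30832+11·16·47=39676; k=4: 2434+0+11·41·47=23631 → min 6420.
Optimal order: ((A₁·A₂)·((A₃·A₄)·A₅)) with cost 6420.

6420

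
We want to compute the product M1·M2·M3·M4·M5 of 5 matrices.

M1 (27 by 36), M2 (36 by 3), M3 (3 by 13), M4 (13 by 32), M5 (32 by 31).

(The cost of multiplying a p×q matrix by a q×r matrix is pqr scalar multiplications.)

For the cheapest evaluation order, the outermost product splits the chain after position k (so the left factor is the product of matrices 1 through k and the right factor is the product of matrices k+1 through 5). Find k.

Adjacent pairs: M1M2 = 27·36·3 = 2916; M2M3 = 36·3·13 = 1404; M3M4 = 3·13·32 = 1248; M4M5 = 13·32·31 = 12896.
Length 3: M1..M3: k=1: 0+1404+27·36·13=14040; k=2: 2916+0+27·3·13=3969 → min 3969 | M2..M4: k=2: 0+1248+36·3·32=4704; k=3: 1404+0+36·13·32=16380 → min 4704 | M3..M5: k=3: 0+12896+3·13·31=14105; k=4: 1248+0+3·32·31=4224 → min 4224.
Length 4: M1..M4: k=1: 0+4704+27·36·32=35808; k=2: 2916+1248+27·3·32=6756; k=3: 3969+0+27·13·32=15201 → min 6756 | M2..M5: k=2: 0+4224+36·3·31=7572; k=3: 1404+12896+36·13·31=28808; k=4: 4704+0+36·32·31=40416 → min 7572.
Top-level splits: k=1: (M1..M1)·(M2..M5) → 0+7572+27·36·31 = 37704; k=2: (M1..M2)·(M3..M5) → 2916+4224+27·3·31 = 9651; k=3: (M1..M3)·(M4..M5) → 3969+12896+27·13·31 = 27746; k=4: (M1..M4)·(M5..M5) → 6756+0+27·32·31 = 33540.
Best split is after M2, i.e. k = 2.

2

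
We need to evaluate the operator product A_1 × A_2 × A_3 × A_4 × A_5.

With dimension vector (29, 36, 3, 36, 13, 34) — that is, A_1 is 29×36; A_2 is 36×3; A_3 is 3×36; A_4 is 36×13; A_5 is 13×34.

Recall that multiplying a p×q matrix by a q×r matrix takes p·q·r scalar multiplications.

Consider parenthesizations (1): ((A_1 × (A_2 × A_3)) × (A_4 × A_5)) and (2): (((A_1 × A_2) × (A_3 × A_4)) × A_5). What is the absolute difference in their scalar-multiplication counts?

74395

Order (1) = ((A_1 × (A_2 × A_3)) × (A_4 × A_5)): (A_2 × A_3): 36×3 by 3×36 → 36×36, cost 36·3·36 = 3888; (A_1 × (A_2 × A_3)): 29×36 by 36×36 → 29×36, cost 29·36·36 = 37584; cumulative 41472; (A_4 × A_5): 36×13 by 13×34 → 36×34, cost 36·13·34 = 15912; ((A_1 × (A_2 × A_3)) × (A_4 × A_5)): 29×36 by 36×34 → 29×34, cost 29·36·34 = 35496; cumulative 92880. Total 92880.
Order (2) = (((A_1 × A_2) × (A_3 × A_4)) × A_5): (A_1 × A_2): 29×36 by 36×3 → 29×3, cost 29·36·3 = 3132; (A_3 × A_4): 3×36 by 36×13 → 3×13, cost 3·36·13 = 1404; ((A_1 × A_2) × (A_3 × A_4)): 29×3 by 3×13 → 29×13, cost 29·3·13 = 1131; cumulative 5667; (((A_1 × A_2) × (A_3 × A_4)) × A_5): 29×13 by 13×34 → 29×34, cost 29·13·34 = 12818; cumulative 18485. Total 18485.
Difference: |92880 − 18485| = 74395.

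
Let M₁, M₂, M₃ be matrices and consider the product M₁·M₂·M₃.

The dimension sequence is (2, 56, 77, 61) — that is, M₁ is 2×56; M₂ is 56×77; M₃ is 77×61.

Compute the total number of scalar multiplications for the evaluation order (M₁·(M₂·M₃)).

(M₂·M₃): 56×77 by 77×61 → 56×61, cost 56·77·61 = 263032
(M₁·(M₂·M₃)): 2×56 by 56×61 → 2×61, cost 2·56·61 = 6832; cumulative 269864
Total: 269864 scalar multiplications.

269864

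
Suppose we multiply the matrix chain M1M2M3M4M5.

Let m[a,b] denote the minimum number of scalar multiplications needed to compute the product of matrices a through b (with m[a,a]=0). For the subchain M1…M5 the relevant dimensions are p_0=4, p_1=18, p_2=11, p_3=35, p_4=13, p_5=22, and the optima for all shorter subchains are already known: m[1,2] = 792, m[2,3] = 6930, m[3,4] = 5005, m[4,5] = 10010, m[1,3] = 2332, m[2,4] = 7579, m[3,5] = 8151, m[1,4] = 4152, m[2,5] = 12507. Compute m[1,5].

m[1,5] = min over k∈[1,4] of m[1,k]+m[k+1,5]+p_{0}·p_k·p_{5}.
k=1: 0 + 12507 + 4·18·22 = 14091; k=2: 792 + 8151 + 4·11·22 = 9911; k=3: 2332 + 10010 + 4·35·22 = 15422; k=4: 4152 + 0 + 4·13·22 = 5296.
Minimum: 5296 at k=4.

5296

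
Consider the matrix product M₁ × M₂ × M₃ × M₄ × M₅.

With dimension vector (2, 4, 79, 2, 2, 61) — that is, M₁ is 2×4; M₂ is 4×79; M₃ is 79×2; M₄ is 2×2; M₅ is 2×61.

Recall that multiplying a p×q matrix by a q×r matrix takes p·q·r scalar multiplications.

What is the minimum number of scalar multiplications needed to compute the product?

Adjacent pairs: M₁M₂ = 2·4·79 = 632; M₂M₃ = 4·79·2 = 632; M₃M₄ = 79·2·2 = 316; M₄M₅ = 2·2·61 = 244.
Length 3: M₁..M₃: k=1: 0+632+2·4·2=648; k=2: 632+0+2·79·2=948 → min 648 | M₂..M₄: k=2: 0+316+4·79·2=948; k=3: 632+0+4·2·2=648 → min 648 | M₃..M₅: k=3: 0+244+79·2·61=9882; k=4: 316+0+79·2·61=9954 → min 9882.
Length 4: M₁..M₄: k=1: 0+648+2·4·2=664; k=2: 632+316+2·79·2=1264; k=3: 648+0+2·2·2=656 → min 656 | M₂..M₅: k=2: 0+9882+4·79·61=29158; k=3: 632+244+4·2·61=1364; k=4: 648+0+4·2·61=1136 → min 1136.
Length 5: M₁..M₅: k=1: 0+1136+2·4·61=1624; k=2: 632+9882+2·79·61=20152; k=3: 648+244+2·2·61=1136; k=4: 656+0+2·2·61=900 → min 900.
Optimal order: (((M₁ × (M₂ × M₃)) × M₄) × M₅) with cost 900.

900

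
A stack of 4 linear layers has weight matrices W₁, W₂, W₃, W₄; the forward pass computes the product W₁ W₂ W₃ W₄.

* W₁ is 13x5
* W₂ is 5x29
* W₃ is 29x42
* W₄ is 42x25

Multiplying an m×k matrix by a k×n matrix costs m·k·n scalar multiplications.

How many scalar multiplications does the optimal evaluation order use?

12965

Adjacent pairs: W₁W₂ = 13·5·29 = 1885; W₂W₃ = 5·29·42 = 6090; W₃W₄ = 29·42·25 = 30450.
Length 3: W₁..W₃: k=1: 0+6090+13·5·42=8820; k=2: 1885+0+13·29·42=17719 → min 8820 | W₂..W₄: k=2: 0+30450+5·29·25=34075; k=3: 6090+0+5·42·25=11340 → min 11340.
Length 4: W₁..W₄: k=1: 0+11340+13·5·25=12965; k=2: 1885+30450+13·29·25=41760; k=3: 8820+0+13·42·25=22470 → min 12965.
Optimal order: (W₁ ((W₂ W₃) W₄)) with cost 12965.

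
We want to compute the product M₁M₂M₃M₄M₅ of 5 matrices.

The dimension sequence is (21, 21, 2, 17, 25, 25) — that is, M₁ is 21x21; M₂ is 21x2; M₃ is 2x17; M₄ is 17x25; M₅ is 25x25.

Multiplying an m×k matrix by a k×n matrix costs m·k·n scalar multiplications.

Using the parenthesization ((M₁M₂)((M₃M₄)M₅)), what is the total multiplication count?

4032

(M₁M₂): 21×21 by 21×2 → 21×2, cost 21·21·2 = 882
(M₃M₄): 2×17 by 17×25 → 2×25, cost 2·17·25 = 850
((M₃M₄)M₅): 2×25 by 25×25 → 2×25, cost 2·25·25 = 1250; cumulative 2100
((M₁M₂)((M₃M₄)M₅)): 21×2 by 2×25 → 21×25, cost 21·2·25 = 1050; cumulative 4032
Total: 4032 scalar multiplications.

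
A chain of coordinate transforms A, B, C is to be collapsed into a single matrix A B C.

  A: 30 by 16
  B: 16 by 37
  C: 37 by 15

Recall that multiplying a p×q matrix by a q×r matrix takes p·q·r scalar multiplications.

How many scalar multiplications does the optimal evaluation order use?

Order (A (B C)): (B C): 16×37 by 37×15 → 16×15, cost 16·37·15 = 8880; (A (B C)): 30×16 by 16×15 → 30×15, cost 30·16·15 = 7200; cumulative 16080. Total 16080.
Order ((A B) C): (A B): 30×16 by 16×37 → 30×37, cost 30·16·37 = 17760; ((A B) C): 30×37 by 37×15 → 30×15, cost 30·37·15 = 16650; cumulative 34410. Total 34410.
Minimum: 16080.

16080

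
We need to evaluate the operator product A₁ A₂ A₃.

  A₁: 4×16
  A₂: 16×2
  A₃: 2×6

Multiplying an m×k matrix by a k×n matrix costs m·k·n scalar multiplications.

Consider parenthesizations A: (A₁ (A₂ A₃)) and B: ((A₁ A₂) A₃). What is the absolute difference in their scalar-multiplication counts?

400

Order A = (A₁ (A₂ A₃)): (A₂ A₃): 16×2 by 2×6 → 16×6, cost 16·2·6 = 192; (A₁ (A₂ A₃)): 4×16 by 16×6 → 4×6, cost 4·16·6 = 384; cumulative 576. Total 576.
Order B = ((A₁ A₂) A₃): (A₁ A₂): 4×16 by 16×2 → 4×2, cost 4·16·2 = 128; ((A₁ A₂) A₃): 4×2 by 2×6 → 4×6, cost 4·2·6 = 48; cumulative 176. Total 176.
Difference: |576 − 176| = 400.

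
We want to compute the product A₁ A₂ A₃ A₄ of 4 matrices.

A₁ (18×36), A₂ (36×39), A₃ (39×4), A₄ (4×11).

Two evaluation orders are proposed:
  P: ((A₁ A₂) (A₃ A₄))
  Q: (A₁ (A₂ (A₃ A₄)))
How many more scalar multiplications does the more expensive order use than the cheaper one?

10422

Order P = ((A₁ A₂) (A₃ A₄)): (A₁ A₂): 18×36 by 36×39 → 18×39, cost 18·36·39 = 25272; (A₃ A₄): 39×4 by 4×11 → 39×11, cost 39·4·11 = 1716; ((A₁ A₂) (A₃ A₄)): 18×39 by 39×11 → 18×11, cost 18·39·11 = 7722; cumulative 34710. Total 34710.
Order Q = (A₁ (A₂ (A₃ A₄))): (A₃ A₄): 39×4 by 4×11 → 39×11, cost 39·4·11 = 1716; (A₂ (A₃ A₄)): 36×39 by 39×11 → 36×11, cost 36·39·11 = 15444; cumulative 17160; (A₁ (A₂ (A₃ A₄))): 18×36 by 36×11 → 18×11, cost 18·36·11 = 7128; cumulative 24288. Total 24288.
Difference: |34710 − 24288| = 10422.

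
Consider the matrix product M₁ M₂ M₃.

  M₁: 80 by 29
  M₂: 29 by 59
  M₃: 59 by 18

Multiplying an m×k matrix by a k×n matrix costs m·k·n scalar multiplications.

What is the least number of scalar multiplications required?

72558

Order (M₁ (M₂ M₃)): (M₂ M₃): 29×59 by 59×18 → 29×18, cost 29·59·18 = 30798; (M₁ (M₂ M₃)): 80×29 by 29×18 → 80×18, cost 80·29·18 = 41760; cumulative 72558. Total 72558.
Order ((M₁ M₂) M₃): (M₁ M₂): 80×29 by 29×59 → 80×59, cost 80·29·59 = 136880; ((M₁ M₂) M₃): 80×59 by 59×18 → 80×18, cost 80·59·18 = 84960; cumulative 221840. Total 221840.
Minimum: 72558.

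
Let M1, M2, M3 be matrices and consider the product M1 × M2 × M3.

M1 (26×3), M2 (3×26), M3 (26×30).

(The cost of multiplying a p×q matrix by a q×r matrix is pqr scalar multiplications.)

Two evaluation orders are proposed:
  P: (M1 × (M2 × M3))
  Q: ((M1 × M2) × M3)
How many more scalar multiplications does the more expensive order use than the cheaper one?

17628

Order P = (M1 × (M2 × M3)): (M2 × M3): 3×26 by 26×30 → 3×30, cost 3·26·30 = 2340; (M1 × (M2 × M3)): 26×3 by 3×30 → 26×30, cost 26·3·30 = 2340; cumulative 4680. Total 4680.
Order Q = ((M1 × M2) × M3): (M1 × M2): 26×3 by 3×26 → 26×26, cost 26·3·26 = 2028; ((M1 × M2) × M3): 26×26 by 26×30 → 26×30, cost 26·26·30 = 20280; cumulative 22308. Total 22308.
Difference: |4680 − 22308| = 17628.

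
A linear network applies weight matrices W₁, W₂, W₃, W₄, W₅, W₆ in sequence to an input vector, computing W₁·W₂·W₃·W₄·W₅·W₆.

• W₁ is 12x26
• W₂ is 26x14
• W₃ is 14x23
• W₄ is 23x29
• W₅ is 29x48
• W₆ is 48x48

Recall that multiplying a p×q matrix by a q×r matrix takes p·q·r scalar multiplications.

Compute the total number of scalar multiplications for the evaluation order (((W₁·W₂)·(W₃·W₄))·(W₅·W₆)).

(W₁·W₂): 12×26 by 26×14 → 12×14, cost 12·26·14 = 4368
(W₃·W₄): 14×23 by 23×29 → 14×29, cost 14·23·29 = 9338
((W₁·W₂)·(W₃·W₄)): 12×14 by 14×29 → 12×29, cost 12·14·29 = 4872; cumulative 18578
(W₅·W₆): 29×48 by 48×48 → 29×48, cost 29·48·48 = 66816
(((W₁·W₂)·(W₃·W₄))·(W₅·W₆)): 12×29 by 29×48 → 12×48, cost 12·29·48 = 16704; cumulative 102098
Total: 102098 scalar multiplications.

102098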